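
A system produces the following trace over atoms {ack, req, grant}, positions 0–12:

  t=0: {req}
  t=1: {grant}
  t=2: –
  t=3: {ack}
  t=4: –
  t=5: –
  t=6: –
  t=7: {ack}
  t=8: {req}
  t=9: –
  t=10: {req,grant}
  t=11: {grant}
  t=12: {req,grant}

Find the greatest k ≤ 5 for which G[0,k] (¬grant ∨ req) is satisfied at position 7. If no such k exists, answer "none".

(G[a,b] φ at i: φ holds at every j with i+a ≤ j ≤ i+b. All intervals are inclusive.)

3

(¬grant ∨ req) must hold from j=7 onward; find where it first fails.
  j=7: holds
  j=8: holds
  j=9: holds
  j=10: holds
  j=11: fails
Holds on [7,10], so largest k = 3.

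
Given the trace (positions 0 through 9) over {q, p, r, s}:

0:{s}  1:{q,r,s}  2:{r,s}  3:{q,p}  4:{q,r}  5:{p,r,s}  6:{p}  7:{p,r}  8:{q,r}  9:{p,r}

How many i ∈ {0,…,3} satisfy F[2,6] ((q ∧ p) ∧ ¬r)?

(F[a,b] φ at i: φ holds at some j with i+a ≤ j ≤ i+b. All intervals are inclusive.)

2

Evaluate at each i in [0,3]:
  i=0: ✓ (witness j=3)
  i=1: ✓ (witness j=3)
  i=2: ✗ (none in [4,8])
  i=3: ✗ (none in [5,9])
Positions where it holds: {0, 1} → 2.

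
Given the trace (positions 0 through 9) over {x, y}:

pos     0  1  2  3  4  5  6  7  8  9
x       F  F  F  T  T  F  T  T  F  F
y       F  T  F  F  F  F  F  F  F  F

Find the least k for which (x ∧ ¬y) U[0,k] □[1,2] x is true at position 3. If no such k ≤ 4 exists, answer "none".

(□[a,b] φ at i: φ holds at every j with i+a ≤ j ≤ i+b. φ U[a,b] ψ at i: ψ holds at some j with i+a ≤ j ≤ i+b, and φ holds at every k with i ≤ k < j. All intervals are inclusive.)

Need earliest j ≥ 3 with □[1,2] x, and (x ∧ ¬y) at every k in [3,j-1].
  j=3: rhs fails.
  j=4: rhs fails.
  j=5: rhs holds; lhs holds on [3,4]. k = 2.

2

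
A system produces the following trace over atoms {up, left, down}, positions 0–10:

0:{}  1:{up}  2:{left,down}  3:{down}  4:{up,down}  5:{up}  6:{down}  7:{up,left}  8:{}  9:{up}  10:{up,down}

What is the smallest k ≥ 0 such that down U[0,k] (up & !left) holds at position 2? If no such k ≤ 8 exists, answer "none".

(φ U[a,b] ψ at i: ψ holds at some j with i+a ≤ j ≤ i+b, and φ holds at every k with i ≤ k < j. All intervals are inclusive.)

2

Need earliest j ≥ 2 with (up & !left), and down at every k in [2,j-1].
  j=2: rhs fails.
  j=3: rhs fails.
  j=4: rhs holds; lhs holds on [2,3]. k = 2.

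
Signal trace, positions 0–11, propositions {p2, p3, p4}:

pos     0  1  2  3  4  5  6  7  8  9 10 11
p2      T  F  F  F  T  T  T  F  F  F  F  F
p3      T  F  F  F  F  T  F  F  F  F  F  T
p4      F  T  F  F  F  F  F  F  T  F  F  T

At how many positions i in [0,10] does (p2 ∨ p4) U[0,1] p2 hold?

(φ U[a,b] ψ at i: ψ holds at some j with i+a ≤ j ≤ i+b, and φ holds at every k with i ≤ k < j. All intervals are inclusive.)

4

Evaluate at each i in [0,10]:
  i=0: ✓ (rhs at j=0)
  i=1: ✗ (no rhs in [1,2])
  i=2: ✗ (no rhs in [2,3])
  i=3: ✗ (lhs fails at k=3 before rhs at j=4)
  i=4: ✓ (rhs at j=4)
  i=5: ✓ (rhs at j=5)
  i=6: ✓ (rhs at j=6)
  i=7: ✗ (no rhs in [7,8])
  i=8: ✗ (no rhs in [8,9])
  i=9: ✗ (no rhs in [9,10])
  i=10: ✗ (no rhs in [10,11])
Positions where it holds: {0, 4, 5, 6} → 4.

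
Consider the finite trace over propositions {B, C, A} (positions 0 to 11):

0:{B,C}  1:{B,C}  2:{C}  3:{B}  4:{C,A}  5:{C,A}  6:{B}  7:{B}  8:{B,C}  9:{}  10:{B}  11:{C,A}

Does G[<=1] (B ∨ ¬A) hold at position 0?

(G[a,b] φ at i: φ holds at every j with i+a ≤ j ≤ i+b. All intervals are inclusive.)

Check (B ∨ ¬A) at every j in [0,1]:
  j=0: true
  j=1: true
All positions satisfy it → formula holds.

Yes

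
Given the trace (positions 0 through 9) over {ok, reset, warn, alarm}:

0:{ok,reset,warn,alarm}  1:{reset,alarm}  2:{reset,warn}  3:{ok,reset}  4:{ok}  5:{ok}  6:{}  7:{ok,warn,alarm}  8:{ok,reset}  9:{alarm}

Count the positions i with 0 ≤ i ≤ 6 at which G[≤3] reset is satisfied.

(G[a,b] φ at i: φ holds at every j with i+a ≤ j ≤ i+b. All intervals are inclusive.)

1

Evaluate at each i in [0,6]:
  i=0: ✓ (all of [0,3])
  i=1: ✗ (fails at j=4)
  i=2: ✗ (fails at j=4)
  i=3: ✗ (fails at j=4)
  i=4: ✗ (fails at j=4)
  i=5: ✗ (fails at j=5)
  i=6: ✗ (fails at j=6)
Positions where it holds: {0} → 1.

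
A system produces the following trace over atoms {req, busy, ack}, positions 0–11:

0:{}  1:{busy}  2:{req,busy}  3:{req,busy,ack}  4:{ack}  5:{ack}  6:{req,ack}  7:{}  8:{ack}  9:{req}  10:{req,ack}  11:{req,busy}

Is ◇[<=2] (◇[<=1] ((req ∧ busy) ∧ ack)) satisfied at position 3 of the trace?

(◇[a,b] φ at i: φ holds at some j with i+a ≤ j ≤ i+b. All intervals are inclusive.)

Check ◇[<=1] ((req ∧ busy) ∧ ack) at each j in [3,5]:
  j=3: holds (witness at 3)
  j=4: fails (none in [4,5])
  j=5: fails (none in [5,6])
Found at j=3 → formula holds.

True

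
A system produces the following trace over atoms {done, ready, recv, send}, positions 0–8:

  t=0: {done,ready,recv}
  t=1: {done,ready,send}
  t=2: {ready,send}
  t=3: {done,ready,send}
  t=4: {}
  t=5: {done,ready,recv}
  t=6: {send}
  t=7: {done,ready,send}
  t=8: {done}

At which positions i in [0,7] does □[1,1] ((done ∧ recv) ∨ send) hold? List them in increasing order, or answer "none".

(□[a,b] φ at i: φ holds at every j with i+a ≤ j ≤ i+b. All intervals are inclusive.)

Evaluate at each i in [0,7]:
  i=0: ✓ (all of [1,1])
  i=1: ✓ (all of [2,2])
  i=2: ✓ (all of [3,3])
  i=3: ✗ (fails at j=4)
  i=4: ✓ (all of [5,5])
  i=5: ✓ (all of [6,6])
  i=6: ✓ (all of [7,7])
  i=7: ✗ (fails at j=8)

0, 1, 2, 4, 5, 6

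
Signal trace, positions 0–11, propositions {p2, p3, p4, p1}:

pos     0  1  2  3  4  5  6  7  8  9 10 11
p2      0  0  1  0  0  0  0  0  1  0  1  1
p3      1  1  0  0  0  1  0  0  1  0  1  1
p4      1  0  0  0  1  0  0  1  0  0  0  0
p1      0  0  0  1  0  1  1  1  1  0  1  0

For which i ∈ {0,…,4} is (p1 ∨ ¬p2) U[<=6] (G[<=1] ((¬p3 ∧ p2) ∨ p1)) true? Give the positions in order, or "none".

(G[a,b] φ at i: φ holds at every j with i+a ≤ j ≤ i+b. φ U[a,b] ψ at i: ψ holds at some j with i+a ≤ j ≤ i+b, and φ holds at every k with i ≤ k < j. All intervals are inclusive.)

0, 1, 2, 3, 4

Evaluate at each i in [0,4]:
  i=0: ✓ (rhs at j=2; lhs holds on [0,1])
  i=1: ✓ (rhs at j=2; lhs holds on [1,1])
  i=2: ✓ (rhs at j=2)
  i=3: ✓ (rhs at j=5; lhs holds on [3,4])
  i=4: ✓ (rhs at j=5; lhs holds on [4,4])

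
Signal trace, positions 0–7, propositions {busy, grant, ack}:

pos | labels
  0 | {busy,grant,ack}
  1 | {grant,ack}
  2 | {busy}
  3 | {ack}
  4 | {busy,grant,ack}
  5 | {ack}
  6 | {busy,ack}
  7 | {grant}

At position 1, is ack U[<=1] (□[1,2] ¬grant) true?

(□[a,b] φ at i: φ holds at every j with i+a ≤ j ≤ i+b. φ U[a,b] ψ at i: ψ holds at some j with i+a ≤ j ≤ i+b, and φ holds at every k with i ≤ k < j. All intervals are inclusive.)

Need some j in [1,2] with □[1,2] ¬grant, and ack at every k in [1,j-1].
  j=1: □[1,2] ¬grant holds; no prefix to check → satisfied.

Yes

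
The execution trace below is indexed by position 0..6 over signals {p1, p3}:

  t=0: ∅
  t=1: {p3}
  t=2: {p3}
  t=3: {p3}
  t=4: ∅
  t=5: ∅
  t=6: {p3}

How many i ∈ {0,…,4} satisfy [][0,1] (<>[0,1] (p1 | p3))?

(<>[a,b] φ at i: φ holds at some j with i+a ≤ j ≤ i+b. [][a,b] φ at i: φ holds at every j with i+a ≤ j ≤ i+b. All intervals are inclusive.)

Evaluate at each i in [0,4]:
  i=0: ✓ (all of [0,1])
  i=1: ✓ (all of [1,2])
  i=2: ✓ (all of [2,3])
  i=3: ✗ (fails at j=4)
  i=4: ✗ (fails at j=4)
Positions where it holds: {0, 1, 2} → 3.

3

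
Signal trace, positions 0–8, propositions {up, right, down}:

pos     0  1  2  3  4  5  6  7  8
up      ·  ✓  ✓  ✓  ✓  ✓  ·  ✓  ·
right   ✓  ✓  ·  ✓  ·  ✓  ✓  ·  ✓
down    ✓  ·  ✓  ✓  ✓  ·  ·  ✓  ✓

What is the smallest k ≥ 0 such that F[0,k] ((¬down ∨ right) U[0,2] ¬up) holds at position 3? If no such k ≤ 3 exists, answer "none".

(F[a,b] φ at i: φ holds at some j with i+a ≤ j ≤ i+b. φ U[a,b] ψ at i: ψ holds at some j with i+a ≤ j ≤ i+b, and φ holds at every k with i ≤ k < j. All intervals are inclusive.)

2

Scan j = 3,4,… for ((¬down ∨ right) U[0,2] ¬up):
  j=3: fails
  j=4: fails
  j=5: holds
First hit at j=5, so smallest k = 5-3 = 2.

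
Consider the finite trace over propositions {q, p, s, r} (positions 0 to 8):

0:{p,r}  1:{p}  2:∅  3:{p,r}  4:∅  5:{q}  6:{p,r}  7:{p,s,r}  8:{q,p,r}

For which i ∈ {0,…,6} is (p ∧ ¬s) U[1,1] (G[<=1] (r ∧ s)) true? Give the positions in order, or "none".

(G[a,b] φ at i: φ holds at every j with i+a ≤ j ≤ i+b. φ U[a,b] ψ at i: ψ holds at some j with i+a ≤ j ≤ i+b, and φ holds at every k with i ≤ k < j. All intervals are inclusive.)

Evaluate at each i in [0,6]:
  i=0: ✗ (no rhs in [1,1])
  i=1: ✗ (no rhs in [2,2])
  i=2: ✗ (no rhs in [3,3])
  i=3: ✗ (no rhs in [4,4])
  i=4: ✗ (no rhs in [5,5])
  i=5: ✗ (no rhs in [6,6])
  i=6: ✗ (no rhs in [7,7])

none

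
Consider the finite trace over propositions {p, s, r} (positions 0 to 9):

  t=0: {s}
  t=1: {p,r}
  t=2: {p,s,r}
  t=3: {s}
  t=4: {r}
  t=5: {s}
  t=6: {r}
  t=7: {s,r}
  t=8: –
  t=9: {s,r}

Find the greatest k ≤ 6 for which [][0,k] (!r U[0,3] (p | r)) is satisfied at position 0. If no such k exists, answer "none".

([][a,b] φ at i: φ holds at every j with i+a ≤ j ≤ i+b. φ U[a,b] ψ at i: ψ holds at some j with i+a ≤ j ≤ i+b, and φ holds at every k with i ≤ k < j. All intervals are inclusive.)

(!r U[0,3] (p | r)) must hold from j=0 onward; find where it first fails.
  j=0: holds
  j=1: holds
  j=2: holds
  j=3: holds
  j=4: holds
  j=5: holds
  j=6: holds
Holds through j=6; largest k = 6.

6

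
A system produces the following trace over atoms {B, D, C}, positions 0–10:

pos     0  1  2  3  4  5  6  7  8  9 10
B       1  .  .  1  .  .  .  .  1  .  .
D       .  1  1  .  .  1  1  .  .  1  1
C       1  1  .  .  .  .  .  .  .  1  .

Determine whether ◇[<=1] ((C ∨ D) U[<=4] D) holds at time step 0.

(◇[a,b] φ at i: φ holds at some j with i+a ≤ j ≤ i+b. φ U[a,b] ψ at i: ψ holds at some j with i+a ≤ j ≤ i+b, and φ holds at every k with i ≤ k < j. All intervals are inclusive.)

Check ((C ∨ D) U[<=4] D) at each j in [0,1]:
  j=0: holds
  j=1: holds
Found at j=0 → formula holds.

Holds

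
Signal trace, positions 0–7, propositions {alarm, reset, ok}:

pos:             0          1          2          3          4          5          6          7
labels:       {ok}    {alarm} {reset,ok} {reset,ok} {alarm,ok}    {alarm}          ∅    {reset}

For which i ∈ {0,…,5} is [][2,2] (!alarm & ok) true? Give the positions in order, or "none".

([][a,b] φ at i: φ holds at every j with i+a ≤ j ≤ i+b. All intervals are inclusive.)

Evaluate at each i in [0,5]:
  i=0: ✓ (all of [2,2])
  i=1: ✓ (all of [3,3])
  i=2: ✗ (fails at j=4)
  i=3: ✗ (fails at j=5)
  i=4: ✗ (fails at j=6)
  i=5: ✗ (fails at j=7)

0, 1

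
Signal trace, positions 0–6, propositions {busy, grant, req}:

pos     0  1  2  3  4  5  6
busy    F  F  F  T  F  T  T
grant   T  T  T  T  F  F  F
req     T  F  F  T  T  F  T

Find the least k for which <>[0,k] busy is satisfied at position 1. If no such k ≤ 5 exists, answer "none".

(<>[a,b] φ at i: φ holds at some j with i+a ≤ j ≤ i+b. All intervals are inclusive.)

2

Scan j = 1,2,… for busy:
  j=1: fails
  j=2: fails
  j=3: holds
First hit at j=3, so smallest k = 3-1 = 2.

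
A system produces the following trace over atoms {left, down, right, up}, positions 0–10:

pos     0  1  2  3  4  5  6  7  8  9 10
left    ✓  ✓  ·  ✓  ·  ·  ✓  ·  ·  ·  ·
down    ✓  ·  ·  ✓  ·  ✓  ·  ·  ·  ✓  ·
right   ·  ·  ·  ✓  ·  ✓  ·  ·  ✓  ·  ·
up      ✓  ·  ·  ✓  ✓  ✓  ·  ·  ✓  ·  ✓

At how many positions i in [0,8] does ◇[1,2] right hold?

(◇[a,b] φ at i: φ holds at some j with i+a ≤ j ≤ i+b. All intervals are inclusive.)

6

Evaluate at each i in [0,8]:
  i=0: ✗ (none in [1,2])
  i=1: ✓ (witness j=3)
  i=2: ✓ (witness j=3)
  i=3: ✓ (witness j=5)
  i=4: ✓ (witness j=5)
  i=5: ✗ (none in [6,7])
  i=6: ✓ (witness j=8)
  i=7: ✓ (witness j=8)
  i=8: ✗ (none in [9,10])
Positions where it holds: {1, 2, 3, 4, 6, 7} → 6.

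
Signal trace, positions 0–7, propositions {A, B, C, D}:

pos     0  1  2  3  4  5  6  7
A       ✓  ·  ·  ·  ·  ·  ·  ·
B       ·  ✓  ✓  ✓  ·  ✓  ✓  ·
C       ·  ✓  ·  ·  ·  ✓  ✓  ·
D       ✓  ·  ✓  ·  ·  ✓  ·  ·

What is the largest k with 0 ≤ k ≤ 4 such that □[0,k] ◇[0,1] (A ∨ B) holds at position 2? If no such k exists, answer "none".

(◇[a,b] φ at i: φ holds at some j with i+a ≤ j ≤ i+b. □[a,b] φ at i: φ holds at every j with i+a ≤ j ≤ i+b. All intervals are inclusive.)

4

◇[0,1] (A ∨ B) must hold from j=2 onward; find where it first fails.
  j=2: holds
  j=3: holds
  j=4: holds
  j=5: holds
  j=6: holds
Holds through j=6; largest k = 4.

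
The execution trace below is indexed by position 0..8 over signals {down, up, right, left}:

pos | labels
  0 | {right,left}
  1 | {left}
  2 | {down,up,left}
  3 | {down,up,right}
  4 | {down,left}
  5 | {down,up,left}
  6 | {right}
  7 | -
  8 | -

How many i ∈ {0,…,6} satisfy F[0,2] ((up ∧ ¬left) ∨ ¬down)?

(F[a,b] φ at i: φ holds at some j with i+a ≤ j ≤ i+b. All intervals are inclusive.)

7

Evaluate at each i in [0,6]:
  i=0: ✓ (witness j=0)
  i=1: ✓ (witness j=1)
  i=2: ✓ (witness j=3)
  i=3: ✓ (witness j=3)
  i=4: ✓ (witness j=6)
  i=5: ✓ (witness j=6)
  i=6: ✓ (witness j=6)
Positions where it holds: {0, 1, 2, 3, 4, 5, 6} → 7.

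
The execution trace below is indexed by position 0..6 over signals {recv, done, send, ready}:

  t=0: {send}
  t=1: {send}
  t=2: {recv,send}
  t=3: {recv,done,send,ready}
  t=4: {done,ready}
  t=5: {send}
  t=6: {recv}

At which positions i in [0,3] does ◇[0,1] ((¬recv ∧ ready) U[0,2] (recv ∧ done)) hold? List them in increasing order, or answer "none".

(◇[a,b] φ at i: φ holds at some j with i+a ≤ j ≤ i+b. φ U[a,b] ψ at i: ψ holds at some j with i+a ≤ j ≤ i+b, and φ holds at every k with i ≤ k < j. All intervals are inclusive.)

2, 3

Evaluate at each i in [0,3]:
  i=0: ✗ (none in [0,1])
  i=1: ✗ (none in [1,2])
  i=2: ✓ (witness j=3)
  i=3: ✓ (witness j=3)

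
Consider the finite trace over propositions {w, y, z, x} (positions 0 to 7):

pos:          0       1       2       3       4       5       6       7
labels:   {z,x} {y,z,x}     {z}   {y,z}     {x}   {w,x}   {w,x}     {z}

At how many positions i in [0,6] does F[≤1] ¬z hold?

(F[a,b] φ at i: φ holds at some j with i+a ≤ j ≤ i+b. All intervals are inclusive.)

4

Evaluate at each i in [0,6]:
  i=0: ✗ (none in [0,1])
  i=1: ✗ (none in [1,2])
  i=2: ✗ (none in [2,3])
  i=3: ✓ (witness j=4)
  i=4: ✓ (witness j=4)
  i=5: ✓ (witness j=5)
  i=6: ✓ (witness j=6)
Positions where it holds: {3, 4, 5, 6} → 4.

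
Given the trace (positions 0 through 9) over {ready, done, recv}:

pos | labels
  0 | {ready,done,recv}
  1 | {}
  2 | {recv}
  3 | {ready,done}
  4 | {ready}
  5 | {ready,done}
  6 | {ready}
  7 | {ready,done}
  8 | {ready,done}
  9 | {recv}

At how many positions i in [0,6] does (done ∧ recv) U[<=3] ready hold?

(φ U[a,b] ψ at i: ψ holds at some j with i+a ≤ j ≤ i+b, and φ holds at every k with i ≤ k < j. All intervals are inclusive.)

Evaluate at each i in [0,6]:
  i=0: ✓ (rhs at j=0)
  i=1: ✗ (lhs fails at k=1 before rhs at j=3)
  i=2: ✗ (lhs fails at k=2 before rhs at j=3)
  i=3: ✓ (rhs at j=3)
  i=4: ✓ (rhs at j=4)
  i=5: ✓ (rhs at j=5)
  i=6: ✓ (rhs at j=6)
Positions where it holds: {0, 3, 4, 5, 6} → 5.

5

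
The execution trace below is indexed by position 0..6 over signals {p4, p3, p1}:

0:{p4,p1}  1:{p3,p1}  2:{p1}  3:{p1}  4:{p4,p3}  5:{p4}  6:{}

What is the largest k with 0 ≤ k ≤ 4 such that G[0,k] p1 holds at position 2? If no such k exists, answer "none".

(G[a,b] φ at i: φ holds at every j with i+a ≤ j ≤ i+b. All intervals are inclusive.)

p1 must hold from j=2 onward; find where it first fails.
  j=2: holds
  j=3: holds
  j=4: fails
Holds on [2,3], so largest k = 1.

1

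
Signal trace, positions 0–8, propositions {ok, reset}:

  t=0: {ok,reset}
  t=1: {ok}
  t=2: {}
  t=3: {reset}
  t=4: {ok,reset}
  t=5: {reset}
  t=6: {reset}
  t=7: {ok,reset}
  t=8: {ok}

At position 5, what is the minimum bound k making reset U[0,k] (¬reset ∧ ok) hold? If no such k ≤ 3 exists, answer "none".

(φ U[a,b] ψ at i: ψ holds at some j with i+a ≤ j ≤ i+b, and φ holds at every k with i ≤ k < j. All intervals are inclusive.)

Need earliest j ≥ 5 with (¬reset ∧ ok), and reset at every k in [5,j-1].
  j=5: rhs fails.
  j=6: rhs fails.
  j=7: rhs fails.
  j=8: rhs holds; lhs holds on [5,7]. k = 3.

3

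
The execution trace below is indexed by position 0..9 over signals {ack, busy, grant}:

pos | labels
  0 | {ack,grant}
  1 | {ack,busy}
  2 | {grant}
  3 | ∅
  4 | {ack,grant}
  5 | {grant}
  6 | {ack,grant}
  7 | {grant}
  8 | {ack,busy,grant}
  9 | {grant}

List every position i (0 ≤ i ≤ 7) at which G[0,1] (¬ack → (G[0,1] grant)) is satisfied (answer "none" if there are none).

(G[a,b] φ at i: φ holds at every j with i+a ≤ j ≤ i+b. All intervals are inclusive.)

Evaluate at each i in [0,7]:
  i=0: ✓ (all of [0,1])
  i=1: ✗ (fails at j=2)
  i=2: ✗ (fails at j=2)
  i=3: ✗ (fails at j=3)
  i=4: ✓ (all of [4,5])
  i=5: ✓ (all of [5,6])
  i=6: ✓ (all of [6,7])
  i=7: ✓ (all of [7,8])

0, 4, 5, 6, 7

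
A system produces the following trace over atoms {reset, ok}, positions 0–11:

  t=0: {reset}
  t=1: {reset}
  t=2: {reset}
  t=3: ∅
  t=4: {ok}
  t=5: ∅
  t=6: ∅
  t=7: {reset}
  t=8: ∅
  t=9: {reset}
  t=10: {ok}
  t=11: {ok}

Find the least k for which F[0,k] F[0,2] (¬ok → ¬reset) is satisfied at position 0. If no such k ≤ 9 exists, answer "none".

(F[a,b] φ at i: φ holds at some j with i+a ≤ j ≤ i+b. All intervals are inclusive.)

Scan j = 0,1,… for F[0,2] (¬ok → ¬reset):
  j=0: fails
  j=1: holds
First hit at j=1, so smallest k = 1-0 = 1.

1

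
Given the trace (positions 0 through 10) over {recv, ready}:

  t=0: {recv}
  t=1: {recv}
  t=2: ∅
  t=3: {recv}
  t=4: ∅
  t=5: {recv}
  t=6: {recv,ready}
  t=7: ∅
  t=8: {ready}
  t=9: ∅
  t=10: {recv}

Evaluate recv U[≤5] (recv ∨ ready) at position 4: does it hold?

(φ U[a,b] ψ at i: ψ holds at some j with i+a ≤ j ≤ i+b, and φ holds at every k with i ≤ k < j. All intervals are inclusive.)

False

Need some j in [4,9] with (recv ∨ ready), and recv at every k in [4,j-1].
  j=4: (recv ∨ ready) false.
  j=5: (recv ∨ ready) holds, but recv fails at k=4 → not this j.
  j=6: (recv ∨ ready) holds, but recv fails at k=4 → not this j.
  j=7: (recv ∨ ready) false.
  j=8: (recv ∨ ready) holds, but recv fails at k=4 → not this j.
  j=9: (recv ∨ ready) false.
No j in the window works → until fails.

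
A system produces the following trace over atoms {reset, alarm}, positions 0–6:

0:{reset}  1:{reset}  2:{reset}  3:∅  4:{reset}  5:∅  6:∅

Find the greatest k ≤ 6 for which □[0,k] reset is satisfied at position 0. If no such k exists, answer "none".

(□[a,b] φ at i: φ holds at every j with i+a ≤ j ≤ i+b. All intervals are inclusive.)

reset must hold from j=0 onward; find where it first fails.
  j=0: holds
  j=1: holds
  j=2: holds
  j=3: fails
Holds on [0,2], so largest k = 2.

2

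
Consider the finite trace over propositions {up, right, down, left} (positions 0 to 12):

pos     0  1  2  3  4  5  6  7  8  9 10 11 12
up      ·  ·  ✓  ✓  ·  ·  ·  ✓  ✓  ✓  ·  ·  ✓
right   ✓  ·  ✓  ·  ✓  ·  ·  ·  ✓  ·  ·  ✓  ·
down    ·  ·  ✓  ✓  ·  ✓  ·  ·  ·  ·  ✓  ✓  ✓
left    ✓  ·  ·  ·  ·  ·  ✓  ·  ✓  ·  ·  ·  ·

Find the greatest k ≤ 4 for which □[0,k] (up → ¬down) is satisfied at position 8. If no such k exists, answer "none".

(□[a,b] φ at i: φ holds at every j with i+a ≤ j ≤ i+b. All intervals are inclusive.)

3

(up → ¬down) must hold from j=8 onward; find where it first fails.
  j=8: holds
  j=9: holds
  j=10: holds
  j=11: holds
  j=12: fails
Holds on [8,11], so largest k = 3.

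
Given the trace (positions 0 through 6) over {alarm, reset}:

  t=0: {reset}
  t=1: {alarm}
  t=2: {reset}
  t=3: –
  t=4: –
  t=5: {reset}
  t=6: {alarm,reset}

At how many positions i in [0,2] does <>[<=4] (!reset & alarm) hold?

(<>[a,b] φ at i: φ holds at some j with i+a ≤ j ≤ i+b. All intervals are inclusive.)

2

Evaluate at each i in [0,2]:
  i=0: ✓ (witness j=1)
  i=1: ✓ (witness j=1)
  i=2: ✗ (none in [2,6])
Positions where it holds: {0, 1} → 2.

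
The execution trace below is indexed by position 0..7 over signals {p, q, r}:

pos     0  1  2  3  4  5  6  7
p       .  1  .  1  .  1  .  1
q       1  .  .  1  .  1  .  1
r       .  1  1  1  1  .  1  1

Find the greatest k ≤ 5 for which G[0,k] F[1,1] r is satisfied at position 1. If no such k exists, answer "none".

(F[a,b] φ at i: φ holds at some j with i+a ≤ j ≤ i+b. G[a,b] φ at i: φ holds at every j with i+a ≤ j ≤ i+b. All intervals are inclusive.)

F[1,1] r must hold from j=1 onward; find where it first fails.
  j=1: holds
  j=2: holds
  j=3: holds
  j=4: fails
Holds on [1,3], so largest k = 2.

2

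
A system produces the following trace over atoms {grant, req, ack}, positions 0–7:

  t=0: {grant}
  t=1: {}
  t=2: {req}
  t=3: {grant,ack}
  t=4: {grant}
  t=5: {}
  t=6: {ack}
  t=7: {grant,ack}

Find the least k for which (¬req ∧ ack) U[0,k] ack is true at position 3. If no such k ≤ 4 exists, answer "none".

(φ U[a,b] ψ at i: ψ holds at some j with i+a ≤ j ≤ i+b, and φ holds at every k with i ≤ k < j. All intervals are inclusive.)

0

Need earliest j ≥ 3 with ack, and (¬req ∧ ack) at every k in [3,j-1].
  j=3: rhs holds (empty prefix). k = 0.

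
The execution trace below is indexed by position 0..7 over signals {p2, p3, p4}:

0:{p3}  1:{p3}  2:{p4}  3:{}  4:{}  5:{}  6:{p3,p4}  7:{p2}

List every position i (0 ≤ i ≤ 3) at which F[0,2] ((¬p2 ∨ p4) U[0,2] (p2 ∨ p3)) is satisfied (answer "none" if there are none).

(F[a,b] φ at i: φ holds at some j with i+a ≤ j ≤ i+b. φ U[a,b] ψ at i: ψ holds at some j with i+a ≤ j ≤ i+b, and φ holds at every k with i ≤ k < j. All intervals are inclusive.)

Evaluate at each i in [0,3]:
  i=0: ✓ (witness j=0)
  i=1: ✓ (witness j=1)
  i=2: ✓ (witness j=4)
  i=3: ✓ (witness j=4)

0, 1, 2, 3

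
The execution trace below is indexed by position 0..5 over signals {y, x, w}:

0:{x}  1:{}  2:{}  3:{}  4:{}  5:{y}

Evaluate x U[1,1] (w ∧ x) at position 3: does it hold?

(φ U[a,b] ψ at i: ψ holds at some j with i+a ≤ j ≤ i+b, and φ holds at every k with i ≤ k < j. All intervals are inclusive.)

Need some j in [4,4] with (w ∧ x), and x at every k in [3,j-1].
  j=4: (w ∧ x) false.
No j in the window works → until fails.

No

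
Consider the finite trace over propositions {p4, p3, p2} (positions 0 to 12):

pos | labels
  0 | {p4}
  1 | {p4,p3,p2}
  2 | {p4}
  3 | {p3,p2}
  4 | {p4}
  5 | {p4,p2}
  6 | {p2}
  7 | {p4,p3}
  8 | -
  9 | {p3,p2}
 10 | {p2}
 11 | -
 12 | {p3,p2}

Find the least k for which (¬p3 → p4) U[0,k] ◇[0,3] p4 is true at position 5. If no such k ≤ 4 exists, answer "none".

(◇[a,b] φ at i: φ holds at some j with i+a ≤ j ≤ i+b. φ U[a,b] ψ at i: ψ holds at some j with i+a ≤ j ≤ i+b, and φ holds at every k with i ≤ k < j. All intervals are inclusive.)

Need earliest j ≥ 5 with ◇[0,3] p4, and (¬p3 → p4) at every k in [5,j-1].
  j=5: rhs holds (empty prefix). k = 0.

0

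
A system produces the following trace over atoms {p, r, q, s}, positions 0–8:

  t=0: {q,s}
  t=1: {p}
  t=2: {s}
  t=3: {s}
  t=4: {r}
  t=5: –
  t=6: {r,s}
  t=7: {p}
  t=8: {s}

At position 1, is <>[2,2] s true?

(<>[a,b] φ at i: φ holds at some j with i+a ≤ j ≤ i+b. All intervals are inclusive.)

Check s at each j in [3,3]:
  j=3: true
Found at j=3 → formula holds.

Holds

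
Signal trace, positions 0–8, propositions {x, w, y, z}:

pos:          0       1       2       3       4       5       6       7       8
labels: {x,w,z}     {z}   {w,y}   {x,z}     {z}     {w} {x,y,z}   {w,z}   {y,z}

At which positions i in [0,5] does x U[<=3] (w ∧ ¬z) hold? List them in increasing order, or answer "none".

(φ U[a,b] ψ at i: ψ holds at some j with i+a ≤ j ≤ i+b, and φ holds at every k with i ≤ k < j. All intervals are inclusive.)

Evaluate at each i in [0,5]:
  i=0: ✗ (lhs fails at k=1 before rhs at j=2)
  i=1: ✗ (lhs fails at k=1 before rhs at j=2)
  i=2: ✓ (rhs at j=2)
  i=3: ✗ (lhs fails at k=4 before rhs at j=5)
  i=4: ✗ (lhs fails at k=4 before rhs at j=5)
  i=5: ✓ (rhs at j=5)

2, 5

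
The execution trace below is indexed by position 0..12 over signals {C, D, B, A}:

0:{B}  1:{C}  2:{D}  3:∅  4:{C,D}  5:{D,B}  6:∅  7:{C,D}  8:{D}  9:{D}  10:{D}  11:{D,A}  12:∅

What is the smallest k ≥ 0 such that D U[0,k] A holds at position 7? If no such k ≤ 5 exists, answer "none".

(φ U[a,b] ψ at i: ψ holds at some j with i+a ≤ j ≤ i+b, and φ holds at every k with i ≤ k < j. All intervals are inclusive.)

Need earliest j ≥ 7 with A, and D at every k in [7,j-1].
  j=7: rhs fails.
  j=8: rhs fails.
  j=9: rhs fails.
  j=10: rhs fails.
  j=11: rhs holds; lhs holds on [7,10]. k = 4.

4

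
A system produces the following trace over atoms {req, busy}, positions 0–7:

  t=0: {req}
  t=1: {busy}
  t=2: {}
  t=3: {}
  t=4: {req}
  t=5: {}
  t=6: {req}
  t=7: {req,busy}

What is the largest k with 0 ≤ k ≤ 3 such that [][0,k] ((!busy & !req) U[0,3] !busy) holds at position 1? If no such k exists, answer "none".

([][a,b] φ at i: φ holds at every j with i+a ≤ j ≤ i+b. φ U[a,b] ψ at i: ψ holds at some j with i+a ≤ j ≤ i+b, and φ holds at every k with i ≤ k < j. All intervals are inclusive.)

((!busy & !req) U[0,3] !busy) must hold from j=1 onward; find where it first fails.
  j=1: fails → no k works.

none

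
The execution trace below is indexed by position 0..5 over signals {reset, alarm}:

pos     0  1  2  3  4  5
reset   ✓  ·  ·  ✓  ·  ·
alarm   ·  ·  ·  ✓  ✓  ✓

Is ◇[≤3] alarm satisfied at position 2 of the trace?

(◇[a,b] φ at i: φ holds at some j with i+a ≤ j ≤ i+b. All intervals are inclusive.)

Check alarm at each j in [2,5]:
  j=2: false
  j=3: true
  j=4: true
  j=5: true
Found at j=3 → formula holds.

Yes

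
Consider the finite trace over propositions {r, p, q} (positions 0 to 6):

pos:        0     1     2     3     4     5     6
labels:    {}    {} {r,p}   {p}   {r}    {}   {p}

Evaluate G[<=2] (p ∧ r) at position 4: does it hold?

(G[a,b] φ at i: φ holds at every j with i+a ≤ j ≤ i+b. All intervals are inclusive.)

No

Check (p ∧ r) at every j in [4,6]:
  j=4: false
  j=5: false
  j=6: false
Fails at j=4 → formula fails.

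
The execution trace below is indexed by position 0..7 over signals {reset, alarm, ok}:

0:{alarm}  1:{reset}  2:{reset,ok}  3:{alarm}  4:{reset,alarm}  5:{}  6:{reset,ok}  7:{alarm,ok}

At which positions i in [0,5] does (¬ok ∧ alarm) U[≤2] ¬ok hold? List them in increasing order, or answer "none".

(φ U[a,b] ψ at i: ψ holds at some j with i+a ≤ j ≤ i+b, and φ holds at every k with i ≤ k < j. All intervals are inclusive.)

Evaluate at each i in [0,5]:
  i=0: ✓ (rhs at j=0)
  i=1: ✓ (rhs at j=1)
  i=2: ✗ (lhs fails at k=2 before rhs at j=3)
  i=3: ✓ (rhs at j=3)
  i=4: ✓ (rhs at j=4)
  i=5: ✓ (rhs at j=5)

0, 1, 3, 4, 5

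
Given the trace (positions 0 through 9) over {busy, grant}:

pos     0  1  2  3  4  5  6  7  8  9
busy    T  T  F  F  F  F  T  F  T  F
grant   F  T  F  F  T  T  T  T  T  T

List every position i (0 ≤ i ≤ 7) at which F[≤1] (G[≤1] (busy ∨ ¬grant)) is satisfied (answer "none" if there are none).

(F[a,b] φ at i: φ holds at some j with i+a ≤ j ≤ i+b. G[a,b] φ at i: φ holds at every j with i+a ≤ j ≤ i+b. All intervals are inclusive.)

Evaluate at each i in [0,7]:
  i=0: ✓ (witness j=0)
  i=1: ✓ (witness j=1)
  i=2: ✓ (witness j=2)
  i=3: ✗ (none in [3,4])
  i=4: ✗ (none in [4,5])
  i=5: ✗ (none in [5,6])
  i=6: ✗ (none in [6,7])
  i=7: ✗ (none in [7,8])

0, 1, 2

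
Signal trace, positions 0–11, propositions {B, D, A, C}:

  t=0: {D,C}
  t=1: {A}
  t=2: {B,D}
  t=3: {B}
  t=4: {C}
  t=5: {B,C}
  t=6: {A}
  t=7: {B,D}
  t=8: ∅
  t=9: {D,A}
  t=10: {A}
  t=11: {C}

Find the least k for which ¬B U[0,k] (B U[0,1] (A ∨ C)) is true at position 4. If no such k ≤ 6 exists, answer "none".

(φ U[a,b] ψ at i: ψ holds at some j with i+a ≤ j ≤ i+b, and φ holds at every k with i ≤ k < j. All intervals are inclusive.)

0

Need earliest j ≥ 4 with (B U[0,1] (A ∨ C)), and ¬B at every k in [4,j-1].
  j=4: rhs holds (empty prefix). k = 0.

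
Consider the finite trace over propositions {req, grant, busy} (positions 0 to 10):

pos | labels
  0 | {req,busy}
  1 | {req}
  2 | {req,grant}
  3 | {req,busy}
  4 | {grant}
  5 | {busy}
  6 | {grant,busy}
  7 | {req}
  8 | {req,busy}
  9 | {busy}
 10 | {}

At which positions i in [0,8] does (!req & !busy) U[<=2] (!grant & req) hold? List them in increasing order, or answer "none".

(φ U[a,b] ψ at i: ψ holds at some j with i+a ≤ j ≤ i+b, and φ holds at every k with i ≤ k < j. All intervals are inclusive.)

0, 1, 3, 7, 8

Evaluate at each i in [0,8]:
  i=0: ✓ (rhs at j=0)
  i=1: ✓ (rhs at j=1)
  i=2: ✗ (lhs fails at k=2 before rhs at j=3)
  i=3: ✓ (rhs at j=3)
  i=4: ✗ (no rhs in [4,6])
  i=5: ✗ (lhs fails at k=5 before rhs at j=7)
  i=6: ✗ (lhs fails at k=6 before rhs at j=7)
  i=7: ✓ (rhs at j=7)
  i=8: ✓ (rhs at j=8)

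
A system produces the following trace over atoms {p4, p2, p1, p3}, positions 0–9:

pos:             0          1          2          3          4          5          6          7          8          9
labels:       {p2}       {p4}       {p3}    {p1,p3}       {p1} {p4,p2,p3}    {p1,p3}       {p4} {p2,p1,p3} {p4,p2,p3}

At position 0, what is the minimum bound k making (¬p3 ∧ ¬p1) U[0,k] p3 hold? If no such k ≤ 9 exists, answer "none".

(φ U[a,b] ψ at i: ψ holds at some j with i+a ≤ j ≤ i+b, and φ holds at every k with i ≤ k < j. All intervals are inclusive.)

2

Need earliest j ≥ 0 with p3, and (¬p3 ∧ ¬p1) at every k in [0,j-1].
  j=0: rhs fails.
  j=1: rhs fails.
  j=2: rhs holds; lhs holds on [0,1]. k = 2.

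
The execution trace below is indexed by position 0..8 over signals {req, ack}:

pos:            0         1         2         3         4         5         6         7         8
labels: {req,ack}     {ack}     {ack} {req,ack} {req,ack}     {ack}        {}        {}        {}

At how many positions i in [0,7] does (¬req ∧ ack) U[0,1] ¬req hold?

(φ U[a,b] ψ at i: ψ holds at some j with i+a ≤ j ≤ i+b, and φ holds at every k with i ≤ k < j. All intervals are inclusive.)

5

Evaluate at each i in [0,7]:
  i=0: ✗ (lhs fails at k=0 before rhs at j=1)
  i=1: ✓ (rhs at j=1)
  i=2: ✓ (rhs at j=2)
  i=3: ✗ (no rhs in [3,4])
  i=4: ✗ (lhs fails at k=4 before rhs at j=5)
  i=5: ✓ (rhs at j=5)
  i=6: ✓ (rhs at j=6)
  i=7: ✓ (rhs at j=7)
Positions where it holds: {1, 2, 5, 6, 7} → 5.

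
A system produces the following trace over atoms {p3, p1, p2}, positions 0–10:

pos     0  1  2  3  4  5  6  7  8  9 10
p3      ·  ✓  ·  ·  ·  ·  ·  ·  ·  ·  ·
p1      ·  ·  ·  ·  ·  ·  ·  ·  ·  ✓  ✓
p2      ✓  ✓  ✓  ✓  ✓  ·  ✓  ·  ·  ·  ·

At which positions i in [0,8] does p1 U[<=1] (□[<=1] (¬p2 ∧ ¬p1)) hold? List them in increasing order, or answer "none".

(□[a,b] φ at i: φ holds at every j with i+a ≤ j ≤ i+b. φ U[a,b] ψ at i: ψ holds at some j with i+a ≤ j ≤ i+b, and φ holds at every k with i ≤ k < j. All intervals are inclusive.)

Evaluate at each i in [0,8]:
  i=0: ✗ (no rhs in [0,1])
  i=1: ✗ (no rhs in [1,2])
  i=2: ✗ (no rhs in [2,3])
  i=3: ✗ (no rhs in [3,4])
  i=4: ✗ (no rhs in [4,5])
  i=5: ✗ (no rhs in [5,6])
  i=6: ✗ (lhs fails at k=6 before rhs at j=7)
  i=7: ✓ (rhs at j=7)
  i=8: ✗ (no rhs in [8,9])

7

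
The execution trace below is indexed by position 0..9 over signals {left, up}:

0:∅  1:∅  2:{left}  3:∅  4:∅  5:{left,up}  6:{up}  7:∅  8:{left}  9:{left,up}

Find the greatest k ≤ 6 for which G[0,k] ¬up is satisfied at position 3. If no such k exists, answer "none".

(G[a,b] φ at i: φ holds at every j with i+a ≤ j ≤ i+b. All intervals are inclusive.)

1

¬up must hold from j=3 onward; find where it first fails.
  j=3: holds
  j=4: holds
  j=5: fails
Holds on [3,4], so largest k = 1.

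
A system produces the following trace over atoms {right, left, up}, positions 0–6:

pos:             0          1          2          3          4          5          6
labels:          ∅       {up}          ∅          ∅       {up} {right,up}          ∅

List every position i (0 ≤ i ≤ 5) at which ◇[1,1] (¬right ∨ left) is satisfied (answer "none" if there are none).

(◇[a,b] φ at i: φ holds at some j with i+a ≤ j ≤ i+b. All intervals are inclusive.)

Evaluate at each i in [0,5]:
  i=0: ✓ (witness j=1)
  i=1: ✓ (witness j=2)
  i=2: ✓ (witness j=3)
  i=3: ✓ (witness j=4)
  i=4: ✗ (none in [5,5])
  i=5: ✓ (witness j=6)

0, 1, 2, 3, 5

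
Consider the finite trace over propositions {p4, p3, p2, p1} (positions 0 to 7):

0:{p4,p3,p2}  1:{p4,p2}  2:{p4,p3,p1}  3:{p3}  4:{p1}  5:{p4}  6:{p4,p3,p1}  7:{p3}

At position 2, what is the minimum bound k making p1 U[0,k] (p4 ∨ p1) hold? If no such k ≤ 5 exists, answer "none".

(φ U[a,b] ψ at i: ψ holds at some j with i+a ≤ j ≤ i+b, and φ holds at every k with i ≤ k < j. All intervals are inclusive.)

Need earliest j ≥ 2 with (p4 ∨ p1), and p1 at every k in [2,j-1].
  j=2: rhs holds (empty prefix). k = 0.

0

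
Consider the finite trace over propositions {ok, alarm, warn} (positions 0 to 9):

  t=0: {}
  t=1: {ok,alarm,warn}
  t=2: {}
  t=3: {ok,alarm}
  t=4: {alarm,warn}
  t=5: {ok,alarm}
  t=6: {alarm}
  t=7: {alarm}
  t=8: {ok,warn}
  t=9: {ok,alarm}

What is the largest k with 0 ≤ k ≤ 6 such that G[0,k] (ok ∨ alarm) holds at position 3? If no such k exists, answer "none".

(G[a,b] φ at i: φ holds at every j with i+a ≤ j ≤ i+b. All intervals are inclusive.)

6

(ok ∨ alarm) must hold from j=3 onward; find where it first fails.
  j=3: holds
  j=4: holds
  j=5: holds
  j=6: holds
  j=7: holds
  j=8: holds
  j=9: holds
Holds through j=9; largest k = 6.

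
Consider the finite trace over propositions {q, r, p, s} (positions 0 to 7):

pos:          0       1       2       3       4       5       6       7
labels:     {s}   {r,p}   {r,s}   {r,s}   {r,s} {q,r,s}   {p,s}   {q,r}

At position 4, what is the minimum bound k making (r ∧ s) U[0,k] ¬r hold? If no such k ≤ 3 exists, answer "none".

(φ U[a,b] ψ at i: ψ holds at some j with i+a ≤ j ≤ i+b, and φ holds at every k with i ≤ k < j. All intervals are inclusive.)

Need earliest j ≥ 4 with ¬r, and (r ∧ s) at every k in [4,j-1].
  j=4: rhs fails.
  j=5: rhs fails.
  j=6: rhs holds; lhs holds on [4,5]. k = 2.

2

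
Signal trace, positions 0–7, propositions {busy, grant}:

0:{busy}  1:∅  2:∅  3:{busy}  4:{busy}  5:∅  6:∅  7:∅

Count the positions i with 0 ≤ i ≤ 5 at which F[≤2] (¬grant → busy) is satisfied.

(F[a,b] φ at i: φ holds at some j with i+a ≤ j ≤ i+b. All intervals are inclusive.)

5

Evaluate at each i in [0,5]:
  i=0: ✓ (witness j=0)
  i=1: ✓ (witness j=3)
  i=2: ✓ (witness j=3)
  i=3: ✓ (witness j=3)
  i=4: ✓ (witness j=4)
  i=5: ✗ (none in [5,7])
Positions where it holds: {0, 1, 2, 3, 4} → 5.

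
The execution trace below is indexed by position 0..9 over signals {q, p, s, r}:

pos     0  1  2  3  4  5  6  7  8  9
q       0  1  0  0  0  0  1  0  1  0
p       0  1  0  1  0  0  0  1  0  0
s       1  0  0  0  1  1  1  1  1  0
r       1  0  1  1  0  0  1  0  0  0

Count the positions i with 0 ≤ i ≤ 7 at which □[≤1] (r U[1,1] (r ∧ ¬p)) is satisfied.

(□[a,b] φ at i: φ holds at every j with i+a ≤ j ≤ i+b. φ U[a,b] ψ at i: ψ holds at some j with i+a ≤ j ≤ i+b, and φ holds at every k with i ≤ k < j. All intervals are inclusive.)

0

Evaluate at each i in [0,7]:
  i=0: ✗ (fails at j=0)
  i=1: ✗ (fails at j=1)
  i=2: ✗ (fails at j=2)
  i=3: ✗ (fails at j=3)
  i=4: ✗ (fails at j=4)
  i=5: ✗ (fails at j=5)
  i=6: ✗ (fails at j=6)
  i=7: ✗ (fails at j=7)
Positions where it holds: {} → 0.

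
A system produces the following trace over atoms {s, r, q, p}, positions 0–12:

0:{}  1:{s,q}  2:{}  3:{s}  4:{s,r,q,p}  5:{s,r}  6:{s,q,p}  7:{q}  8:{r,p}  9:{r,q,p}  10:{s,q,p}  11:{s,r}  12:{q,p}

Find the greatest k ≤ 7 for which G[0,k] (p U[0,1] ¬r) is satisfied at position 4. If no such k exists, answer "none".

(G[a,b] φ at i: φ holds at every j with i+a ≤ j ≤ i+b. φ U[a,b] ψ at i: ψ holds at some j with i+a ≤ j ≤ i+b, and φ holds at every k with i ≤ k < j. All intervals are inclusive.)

(p U[0,1] ¬r) must hold from j=4 onward; find where it first fails.
  j=4: fails → no k works.

none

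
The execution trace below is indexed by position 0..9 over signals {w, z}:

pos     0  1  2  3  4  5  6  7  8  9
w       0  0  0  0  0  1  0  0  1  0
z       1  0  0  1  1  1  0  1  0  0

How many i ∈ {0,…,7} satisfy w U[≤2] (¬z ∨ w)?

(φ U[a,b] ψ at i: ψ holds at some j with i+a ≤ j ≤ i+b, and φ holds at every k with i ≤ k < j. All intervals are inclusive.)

4

Evaluate at each i in [0,7]:
  i=0: ✗ (lhs fails at k=0 before rhs at j=1)
  i=1: ✓ (rhs at j=1)
  i=2: ✓ (rhs at j=2)
  i=3: ✗ (lhs fails at k=3 before rhs at j=5)
  i=4: ✗ (lhs fails at k=4 before rhs at j=5)
  i=5: ✓ (rhs at j=5)
  i=6: ✓ (rhs at j=6)
  i=7: ✗ (lhs fails at k=7 before rhs at j=8)
Positions where it holds: {1, 2, 5, 6} → 4.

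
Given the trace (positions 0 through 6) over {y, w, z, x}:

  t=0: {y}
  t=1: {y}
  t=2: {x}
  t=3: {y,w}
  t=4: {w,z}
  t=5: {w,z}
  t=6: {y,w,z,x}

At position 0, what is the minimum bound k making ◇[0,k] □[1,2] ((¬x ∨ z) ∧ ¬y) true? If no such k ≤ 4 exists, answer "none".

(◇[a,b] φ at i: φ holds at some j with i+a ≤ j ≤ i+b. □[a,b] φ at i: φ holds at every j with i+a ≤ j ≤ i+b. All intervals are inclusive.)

Scan j = 0,1,… for □[1,2] ((¬x ∨ z) ∧ ¬y):
  j=0: fails
  j=1: fails
  j=2: fails
  j=3: holds
First hit at j=3, so smallest k = 3-0 = 3.

3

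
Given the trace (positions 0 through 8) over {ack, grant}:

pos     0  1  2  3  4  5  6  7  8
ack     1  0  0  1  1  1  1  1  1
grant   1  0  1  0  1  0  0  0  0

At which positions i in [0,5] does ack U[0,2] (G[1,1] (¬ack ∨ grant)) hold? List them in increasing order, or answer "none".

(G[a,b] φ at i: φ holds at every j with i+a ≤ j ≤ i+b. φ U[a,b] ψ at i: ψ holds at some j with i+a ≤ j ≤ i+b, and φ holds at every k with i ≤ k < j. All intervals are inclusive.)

0, 1, 3

Evaluate at each i in [0,5]:
  i=0: ✓ (rhs at j=0)
  i=1: ✓ (rhs at j=1)
  i=2: ✗ (lhs fails at k=2 before rhs at j=3)
  i=3: ✓ (rhs at j=3)
  i=4: ✗ (no rhs in [4,6])
  i=5: ✗ (no rhs in [5,7])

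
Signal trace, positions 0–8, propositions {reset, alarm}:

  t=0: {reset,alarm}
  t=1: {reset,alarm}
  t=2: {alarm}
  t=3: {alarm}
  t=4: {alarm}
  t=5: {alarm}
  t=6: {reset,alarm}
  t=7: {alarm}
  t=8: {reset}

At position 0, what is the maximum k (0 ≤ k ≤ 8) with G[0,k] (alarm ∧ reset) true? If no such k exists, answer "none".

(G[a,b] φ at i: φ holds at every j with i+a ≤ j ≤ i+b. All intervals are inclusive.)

(alarm ∧ reset) must hold from j=0 onward; find where it first fails.
  j=0: holds
  j=1: holds
  j=2: fails
Holds on [0,1], so largest k = 1.

1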